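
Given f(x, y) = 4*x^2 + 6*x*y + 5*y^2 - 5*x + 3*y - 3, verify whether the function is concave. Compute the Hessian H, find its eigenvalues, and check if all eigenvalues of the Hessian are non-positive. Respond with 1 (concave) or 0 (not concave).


The Hessian of f(x,y) = 4*x^2 + 6*x*y + 5*y^2 - 5*x + 3*y - 3 is:
H = [[8, 6], [6, 10]]
Trace = 8 + 10 = 18
Determinant = 8*10 - (6)^2 = 44
Discriminant = (18)^2 - 4*44 = 148.0
Eigenvalues: lambda_1 = 2.9172, lambda_2 = 15.0828
The function is not concave.

0


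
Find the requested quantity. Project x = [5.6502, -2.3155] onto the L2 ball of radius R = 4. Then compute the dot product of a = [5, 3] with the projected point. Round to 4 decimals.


Step 1: Compute ||x|| (intermediates to 6 decimals).
||x|| = sqrt(5.6502^2 + (-2.3155)^2) = 6.106251
Step 2: Project.
Since ||x|| > R, scale = R/||x|| = 4/6.106251 = 0.655066, proj(x) = scale * x
proj(x) = [3.701254, -1.516805]
Step 3: Dot product.
a^T * proj(x) = 5*3.701254 + 3*(-1.516805) = 13.9559


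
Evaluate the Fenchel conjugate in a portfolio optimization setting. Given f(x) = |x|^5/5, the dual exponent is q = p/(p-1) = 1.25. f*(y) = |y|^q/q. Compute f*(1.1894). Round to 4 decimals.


The conjugate exponent q satisfies 1/p + 1/q = 1.
p = 5, so q = 5/(5 - 1) = 1.25
|y|^q = 1.1894^1.25 = 1.2421
f*(1.1894) = 1.2421 / 1.25 = 0.9937


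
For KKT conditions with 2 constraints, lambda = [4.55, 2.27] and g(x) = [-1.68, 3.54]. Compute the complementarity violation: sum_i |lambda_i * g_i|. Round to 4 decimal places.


KKT complementary slackness check:
lambda_1 * g_1 = 4.55 * -1.68 = -7.644
lambda_2 * g_2 = 2.27 * 3.54 = 8.0358
Total violation = 7.644 + 8.0358 = 15.6798


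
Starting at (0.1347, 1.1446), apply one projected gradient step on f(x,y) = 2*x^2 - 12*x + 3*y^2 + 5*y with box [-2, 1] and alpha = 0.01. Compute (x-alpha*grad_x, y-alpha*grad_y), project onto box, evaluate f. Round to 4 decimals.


Step 1: Compute gradient at (0.1347, 1.1446).
grad_x = 2*2*0.1347 - 12 = -11.4612
grad_y = 2*3*1.1446 + 5 = 11.8676
Step 2: Gradient step.
x_raw = 0.1347 - 0.01*-11.4612 = 0.2493
y_raw = 1.1446 - 0.01*11.8676 = 1.0259
Step 3: Project onto [-2, 1].
x_proj = clip(0.2493) = 0.2493
y_proj = clip(1.0259) = 1.0
Step 4: Evaluate f.
f(0.2493, 1.0) = 5.1326


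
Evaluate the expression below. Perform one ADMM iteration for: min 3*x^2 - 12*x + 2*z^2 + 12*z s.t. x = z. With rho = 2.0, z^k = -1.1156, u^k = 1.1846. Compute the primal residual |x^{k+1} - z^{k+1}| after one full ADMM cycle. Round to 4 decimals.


ADMM iteration with rho = 2.0, z^k = -1.1156, u^k = 1.1846
Step 1: x-update.
Minimize 3*x^2 - 12*x + (2.0/2)*(x + 1.1156 + 1.1846)^2
FOC: (2*3 + 2.0)*x = 12 + 2.0*(-1.1156 - 1.1846)
x^{k+1} = 0.925
Step 2: z-update.
Minimize 2*z^2 + 12*z + (2.0/2)*(0.925 - z + 1.1846)^2
FOC: (2*2 + 2.0)*z = -12 + 2.0*(0.925 + 1.1846)
z^{k+1} = -1.2968
Step 3: u-update.
u^{k+1} = 1.1846 + 0.925 + 1.2968 = 3.4064
Step 4: Primal residual = |0.925 + 1.2968| = 2.2218


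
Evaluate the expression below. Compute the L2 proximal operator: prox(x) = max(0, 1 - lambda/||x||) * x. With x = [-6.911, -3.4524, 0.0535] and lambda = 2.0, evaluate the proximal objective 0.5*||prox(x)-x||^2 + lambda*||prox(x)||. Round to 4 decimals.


Step 1: Compute ||x||.
||x|| = 7.7255
Step 2: Compute scaling factor.
scale = max(0, 1 - 2.0/7.7255) = 0.7411
Step 3: prox(x) = [-5.1219, -2.5586, 0.0396]
||prox(x)|| = 5.7255
Step 4: Proximal objective.
0.5*||prox-x||^2 = 2.0
lambda*||prox|| = 11.451
Total = 13.4511


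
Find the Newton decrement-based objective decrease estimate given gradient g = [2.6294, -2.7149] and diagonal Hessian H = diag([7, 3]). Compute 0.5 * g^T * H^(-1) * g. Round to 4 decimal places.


Step 1: H is diagonal, so H^(-1) * g = [0.3756, -0.905].
Step 2: g^T H^(-1) g = sum_i g_i^2 / H_ii
  = (2.6294)^2/7 + (-2.7149)^2/3
  = 0.9877 + 2.4569 = 3.4446
Step 3: Objective decrease = 0.5 * g^T H^(-1) g = 1.7223


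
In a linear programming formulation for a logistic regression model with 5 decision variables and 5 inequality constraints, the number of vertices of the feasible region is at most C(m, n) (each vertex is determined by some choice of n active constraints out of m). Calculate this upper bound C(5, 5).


Each vertex corresponds to some choice of n active constraints out of m, so the number of vertices is at most C(m, n) = m! / (n!(m-n)!).
m = 5, n = 5
Numerator: 5 * 4 * 3 * 2 * 1
Denominator: 5! = 120
C(5, 5) = 1


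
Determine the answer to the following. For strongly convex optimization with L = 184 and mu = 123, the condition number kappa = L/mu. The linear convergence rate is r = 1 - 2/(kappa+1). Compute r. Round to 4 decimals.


Step 1: Compute the condition number.
kappa = L/mu = 184/123 = 1.4959
Step 2: Compute the convergence rate.
r = 1 - 2/(kappa + 1) = 1 - 2*mu/(L + mu) = (L - mu)/(L + mu) = 61/307 = 0.1987


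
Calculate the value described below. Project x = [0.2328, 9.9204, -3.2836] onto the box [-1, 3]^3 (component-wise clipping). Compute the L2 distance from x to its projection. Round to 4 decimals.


Project each component onto [-1, 3].
clip(0.2328) = 0.2328, clip(9.9204) = 3.0, clip(-3.2836) = -1.0
Projection = [0.2328, 3.0, -1.0]
Squared diffs: [0.0, 47.8919, 5.2148]
Distance = sqrt(53.1067) = 7.2874


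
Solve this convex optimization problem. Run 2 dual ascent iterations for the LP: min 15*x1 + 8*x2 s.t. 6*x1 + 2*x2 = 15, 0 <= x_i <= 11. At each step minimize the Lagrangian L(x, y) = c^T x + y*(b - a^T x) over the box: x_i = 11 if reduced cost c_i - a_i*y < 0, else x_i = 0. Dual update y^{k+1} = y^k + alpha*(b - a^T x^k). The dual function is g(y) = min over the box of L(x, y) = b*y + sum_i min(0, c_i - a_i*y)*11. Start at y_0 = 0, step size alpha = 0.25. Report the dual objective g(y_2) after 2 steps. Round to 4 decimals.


Dual ascent for LP: min 15*x1 + 8*x2, 6*x1 + 2*x2 = 15, 0 <= x_i <= 11
Step 1: y^k = 0.0, reduced costs: (15.0, 8.0)
  x^k = (0.0, 0.0), subgradient = b - a^T x = 15.0
  y^{k+1} = 0.0 + 0.25*15.0 = 3.75
Step 2: y^k = 3.75, reduced costs: (-7.5, 0.5)
  x^k = (11.0, 0.0), subgradient = b - a^T x = -51.0
  y^{k+1} = 3.75 + 0.25*-51.0 = -9.0
Dual objective at y_2 = -9.0: reduced costs (69.0, 26.0), box minimizer x = (0.0, 0.0)
g(y_2) = b*y + (c1 - a1*y)*x1 + (c2 - a2*y)*x2 = 15*(-9.0) + 69.0*0.0 + 26.0*0.0 = -135.0 + 0.0 + 0.0 = -135.0


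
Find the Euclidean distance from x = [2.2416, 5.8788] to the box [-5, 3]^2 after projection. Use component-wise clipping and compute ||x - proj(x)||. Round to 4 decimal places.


Project each component onto [-5, 3].
clip(2.2416) = 2.2416, clip(5.8788) = 3.0
Projection = [2.2416, 3.0]
Squared diffs: [0.0, 8.2875]
Distance = sqrt(8.2875) = 2.8788


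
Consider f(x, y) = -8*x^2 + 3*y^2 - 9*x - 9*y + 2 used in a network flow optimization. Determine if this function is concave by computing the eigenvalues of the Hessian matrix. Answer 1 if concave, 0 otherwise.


The Hessian of f(x,y) = -8*x^2 + 3*y^2 - 9*x - 9*y + 2 is:
H = [[-16, 0], [0, 6]]
Trace = -16 + 6 = -10
Determinant = -16*6 - (0)^2 = -96
Discriminant = (-10)^2 - 4*-96 = 484.0
Eigenvalues: lambda_1 = -16.0, lambda_2 = 6.0
The function is not concave.

0


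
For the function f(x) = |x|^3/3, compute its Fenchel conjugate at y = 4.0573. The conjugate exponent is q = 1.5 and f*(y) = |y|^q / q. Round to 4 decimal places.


The conjugate exponent q satisfies 1/p + 1/q = 1.
p = 3, so q = 3/(3 - 1) = 1.5
|y|^q = 4.0573^1.5 = 8.1725
f*(4.0573) = 8.1725 / 1.5 = 5.4483


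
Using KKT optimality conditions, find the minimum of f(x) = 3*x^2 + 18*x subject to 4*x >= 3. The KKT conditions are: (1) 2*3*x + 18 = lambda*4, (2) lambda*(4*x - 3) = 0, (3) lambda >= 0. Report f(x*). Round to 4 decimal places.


Step 1: Try lambda = 0 (constraint inactive).
x_unc = -18/(2*3) = -3.0
Check: 4*-3.0 = -12.0 < 3 -- violated!
Step 2: Constraint must be active: 4*x = 3
x* = 3/4 = 0.75
lambda = (2*3*0.75 + 18)/4 = 5.625
Step 3: Compute optimal value.
f(x*) = 3*0.75^2 + 18*0.75 = 15.1875


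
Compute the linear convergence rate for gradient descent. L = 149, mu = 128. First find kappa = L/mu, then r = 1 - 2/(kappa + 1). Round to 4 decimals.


Step 1: Compute the condition number.
kappa = L/mu = 149/128 = 1.1641
Step 2: Compute the convergence rate.
r = 1 - 2/(kappa + 1) = 1 - 2*mu/(L + mu) = (L - mu)/(L + mu) = 21/277 = 0.0758


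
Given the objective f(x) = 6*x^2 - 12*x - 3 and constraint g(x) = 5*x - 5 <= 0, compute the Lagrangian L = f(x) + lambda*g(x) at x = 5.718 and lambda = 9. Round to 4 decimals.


Step 1: Evaluate f(x).
f(5.718) = 6*5.718^2 - 12*5.718 - 3 = 124.5571
Step 2: Evaluate g(x).
g(5.718) = 5*5.718 - 5 = 23.59
Step 3: Compute Lagrangian.
L = 124.5571 + 9*23.59 = 336.8671


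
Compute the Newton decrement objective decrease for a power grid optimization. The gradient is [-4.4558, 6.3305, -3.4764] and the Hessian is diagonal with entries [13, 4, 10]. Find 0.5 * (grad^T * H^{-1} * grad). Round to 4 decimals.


Step 1: H is diagonal, so H^(-1) * g = [-0.3428, 1.5826, -0.3476].
Step 2: g^T H^(-1) g = sum_i g_i^2 / H_ii
  = (-4.4558)^2/13 + (6.3305)^2/4 + (-3.4764)^2/10
  = 1.5272 + 10.0188 + 1.2085 = 12.7546
Step 3: Objective decrease = 0.5 * g^T H^(-1) g = 6.3773


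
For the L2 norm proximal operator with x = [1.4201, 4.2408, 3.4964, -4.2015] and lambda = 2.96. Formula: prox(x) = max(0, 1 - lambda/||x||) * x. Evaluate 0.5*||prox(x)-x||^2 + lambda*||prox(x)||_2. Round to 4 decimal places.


Step 1: Compute ||x||.
||x|| = 7.0625
Step 2: Compute scaling factor.
scale = max(0, 1 - 2.96/7.0625) = 0.5809
Step 3: prox(x) = [0.8249, 2.4634, 2.031, -2.4406]
||prox(x)|| = 4.1025
Step 4: Proximal objective.
0.5*||prox-x||^2 = 4.3808
lambda*||prox|| = 12.1434
Total = 16.5241


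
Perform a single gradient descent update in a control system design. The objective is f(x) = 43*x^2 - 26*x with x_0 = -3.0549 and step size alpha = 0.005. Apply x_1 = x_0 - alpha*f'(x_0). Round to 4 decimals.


We compute the gradient at x_0 and apply the update.
f'(x) = 86*x - 26
f'(-3.0549) = 86*-3.0549 - 26 = -288.7214
x_1 = -3.0549 - 0.005*-288.7214 = -1.6113


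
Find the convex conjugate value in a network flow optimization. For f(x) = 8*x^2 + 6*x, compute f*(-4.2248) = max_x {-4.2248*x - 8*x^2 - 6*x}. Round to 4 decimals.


f*(y) = sup_x {y*x - a*x^2 - b*x} = sup_x {(y-b)*x - a*x^2}
FOC: (y - b) - 2a*x = 0 => x* = (y - b)/(2a)
x* = (-4.2248 - 6)/(2*8) = -0.6391
f*(-4.2248) = (y-b)^2/(4a) = (-4.2248 - 6)^2/(4*8)
= 104.5465/32 = 3.2671


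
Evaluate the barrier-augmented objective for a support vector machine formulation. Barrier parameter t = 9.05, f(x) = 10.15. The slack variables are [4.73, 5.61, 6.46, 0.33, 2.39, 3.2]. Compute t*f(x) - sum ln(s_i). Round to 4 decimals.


Step 1: Compute log-barrier.
ln values: [1.5539, 1.7246, 1.8656, -1.1087, 0.8713, 1.1632]
phi = -(1.5539 + 1.7246 + 1.8656 - 1.1087 + 0.8713 + 1.1632) = -6.0699
Step 2: Compute augmented objective.
t*f(x) = 9.05*10.15 = 91.8575
Total = 91.8575 - 6.0699 = 85.7876


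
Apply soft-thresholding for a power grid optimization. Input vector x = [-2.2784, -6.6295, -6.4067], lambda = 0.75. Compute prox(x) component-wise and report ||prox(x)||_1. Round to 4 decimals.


Soft-thresholding with lambda = 0.75:
prox(-2.2784) = sign(-2.2784)*max(|-2.2784| - 0.75, 0) = -1.5284
prox(-6.6295) = sign(-6.6295)*max(|-6.6295| - 0.75, 0) = -5.8795
prox(-6.4067) = sign(-6.4067)*max(|-6.4067| - 0.75, 0) = -5.6567
prox(x) = [-1.5284, -5.8795, -5.6567]
||prox(x)||_1 = 1.5284 + 5.8795 + 5.6567 = 13.0646


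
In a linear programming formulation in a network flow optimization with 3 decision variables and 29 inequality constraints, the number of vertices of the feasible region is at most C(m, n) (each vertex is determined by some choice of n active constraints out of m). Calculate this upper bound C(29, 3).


Each vertex corresponds to some choice of n active constraints out of m, so the number of vertices is at most C(m, n) = m! / (n!(m-n)!).
m = 29, n = 3
Numerator: 29 * 28 * 27
Denominator: 3! = 6
C(29, 3) = 3654


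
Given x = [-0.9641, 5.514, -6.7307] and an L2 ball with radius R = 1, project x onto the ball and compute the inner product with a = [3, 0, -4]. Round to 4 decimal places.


Step 1: Compute ||x|| (intermediates to 6 decimals).
||x|| = sqrt((-0.9641)^2 + 5.514^2 + (-6.7307)^2) = 8.754199
Step 2: Project.
Since ||x|| > R, scale = R/||x|| = 1/8.754199 = 0.114231, proj(x) = scale * x
proj(x) = [-0.11013, 0.62987, -0.768855]
Step 3: Dot product.
a^T * proj(x) = 3*(-0.11013) + 0*0.62987 - 4*(-0.768855) = 2.745


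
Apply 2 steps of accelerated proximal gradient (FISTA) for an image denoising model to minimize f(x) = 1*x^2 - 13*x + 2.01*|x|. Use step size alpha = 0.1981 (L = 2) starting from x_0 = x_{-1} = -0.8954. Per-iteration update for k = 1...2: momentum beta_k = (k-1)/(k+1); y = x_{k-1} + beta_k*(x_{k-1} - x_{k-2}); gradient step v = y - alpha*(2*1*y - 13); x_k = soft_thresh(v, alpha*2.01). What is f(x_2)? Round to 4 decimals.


FISTA on f(x) = 1*x^2 - 13*x + 2.01*|x|
L = 2, alpha = 0.1981
Iteration 1: beta = 0.0, y = -0.8954 + 0.0*(-0.8954 + 0.8954) = -0.8954
  grad(y) = -14.7908, v = y - alpha*grad = 2.0347
  prox(v) = soft_thresh(2.0347, 0.3982) = 1.6365
Iteration 2: beta = 0.3333, y = 1.6365 + 0.3333*(1.6365 + 0.8954) = 2.4804
  grad(y) = -8.0391, v = y - alpha*grad = 4.073
  prox(v) = soft_thresh(4.073, 0.3982) = 3.6748
f(x_2) = 1*3.6748^2 - 13*3.6748 + 2.01*|3.6748| = -26.8819


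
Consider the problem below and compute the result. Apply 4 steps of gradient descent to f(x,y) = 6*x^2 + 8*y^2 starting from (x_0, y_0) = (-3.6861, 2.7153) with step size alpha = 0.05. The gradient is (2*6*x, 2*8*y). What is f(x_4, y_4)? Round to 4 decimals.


Gradient descent on f(x,y) = 6*x^2 + 8*y^2.
Starting point: (-3.6861, 2.7153), alpha = 0.05
Step 1: grad_x = 2*6*-3.6861 = -44.2332, grad_y = 2*8*2.7153 = 43.4448
  x_1 = -3.6861 - 0.05*-44.2332 = -1.4744
  y_1 = 2.7153 - 0.05*43.4448 = 0.5431
Step 2: grad_x = 2*6*-1.4744 = -17.6933, grad_y = 2*8*0.5431 = 8.689
  x_2 = -1.4744 - 0.05*-17.6933 = -0.5898
  y_2 = 0.5431 - 0.05*8.689 = 0.1086
Step 3: grad_x = 2*6*-0.5898 = -7.0773, grad_y = 2*8*0.1086 = 1.7378
  x_3 = -0.5898 - 0.05*-7.0773 = -0.2359
  y_3 = 0.1086 - 0.05*1.7378 = 0.0217
Step 4: grad_x = 2*6*-0.2359 = -2.8309, grad_y = 2*8*0.0217 = 0.3476
  x_4 = -0.2359 - 0.05*-2.8309 = -0.0944
  y_4 = 0.0217 - 0.05*0.3476 = 0.0043
f(-0.0944, 0.0043) = 6*(-0.0944)^2 + 8*0.0043^2 = 0.0536


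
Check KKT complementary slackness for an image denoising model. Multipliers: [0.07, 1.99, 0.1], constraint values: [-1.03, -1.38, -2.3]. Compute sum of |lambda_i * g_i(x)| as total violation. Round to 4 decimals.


KKT complementary slackness check:
lambda_1 * g_1 = 0.07 * -1.03 = -0.0721
lambda_2 * g_2 = 1.99 * -1.38 = -2.7462
lambda_3 * g_3 = 0.1 * -2.3 = -0.23
Total violation = 0.0721 + 2.7462 + 0.23 = 3.0483


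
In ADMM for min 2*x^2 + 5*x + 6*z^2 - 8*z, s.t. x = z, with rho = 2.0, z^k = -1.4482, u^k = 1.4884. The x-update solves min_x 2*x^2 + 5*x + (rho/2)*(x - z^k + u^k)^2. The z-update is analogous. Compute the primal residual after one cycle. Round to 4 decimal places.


ADMM iteration with rho = 2.0, z^k = -1.4482, u^k = 1.4884
Step 1: x-update.
Minimize 2*x^2 + 5*x + (2.0/2)*(x + 1.4482 + 1.4884)^2
FOC: (2*2 + 2.0)*x = -5 + 2.0*(-1.4482 - 1.4884)
x^{k+1} = -1.8122
Step 2: z-update.
Minimize 6*z^2 - 8*z + (2.0/2)*(-1.8122 - z + 1.4884)^2
FOC: (2*6 + 2.0)*z = 8 + 2.0*(-1.8122 + 1.4884)
z^{k+1} = 0.5252
Step 3: u-update.
u^{k+1} = 1.4884 - 1.8122 - 0.5252 = -0.849
Step 4: Primal residual = |-1.8122 - 0.5252| = 2.3374


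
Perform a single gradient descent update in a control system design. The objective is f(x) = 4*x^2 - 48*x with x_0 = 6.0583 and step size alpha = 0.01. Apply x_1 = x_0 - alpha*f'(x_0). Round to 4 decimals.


We compute the gradient at x_0 and apply the update.
f'(x) = 8*x - 48
f'(6.0583) = 8*6.0583 - 48 = 0.4664
x_1 = 6.0583 - 0.01*0.4664 = 6.0536


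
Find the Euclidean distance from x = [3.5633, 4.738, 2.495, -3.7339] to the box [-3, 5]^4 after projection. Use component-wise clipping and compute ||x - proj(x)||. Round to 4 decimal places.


Project each component onto [-3, 5].
clip(3.5633) = 3.5633, clip(4.738) = 4.738, clip(2.495) = 2.495, clip(-3.7339) = -3.0
Projection = [3.5633, 4.738, 2.495, -3.0]
Squared diffs: [0.0, 0.0, 0.0, 0.5386]
Distance = sqrt(0.5386) = 0.7339


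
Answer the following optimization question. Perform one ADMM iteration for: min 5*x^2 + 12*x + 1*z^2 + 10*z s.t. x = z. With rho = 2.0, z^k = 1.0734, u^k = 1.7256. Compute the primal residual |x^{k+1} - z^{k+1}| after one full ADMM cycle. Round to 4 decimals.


ADMM iteration with rho = 2.0, z^k = 1.0734, u^k = 1.7256
Step 1: x-update.
Minimize 5*x^2 + 12*x + (2.0/2)*(x - 1.0734 + 1.7256)^2
FOC: (2*5 + 2.0)*x = -12 + 2.0*(1.0734 - 1.7256)
x^{k+1} = -1.1087
Step 2: z-update.
Minimize 1*z^2 + 10*z + (2.0/2)*(-1.1087 - z + 1.7256)^2
FOC: (2*1 + 2.0)*z = -10 + 2.0*(-1.1087 + 1.7256)
z^{k+1} = -2.1916
Step 3: u-update.
u^{k+1} = 1.7256 - 1.1087 + 2.1916 = 2.8085
Step 4: Primal residual = |-1.1087 + 2.1916| = 1.0829


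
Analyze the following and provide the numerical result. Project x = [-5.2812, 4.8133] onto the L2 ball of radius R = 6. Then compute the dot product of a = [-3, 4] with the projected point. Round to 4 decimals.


Step 1: Compute ||x|| (intermediates to 6 decimals).
||x|| = sqrt((-5.2812)^2 + 4.8133^2) = 7.145553
Step 2: Project.
Since ||x|| > R, scale = R/||x|| = 6/7.145553 = 0.839683, proj(x) = scale * x
proj(x) = [-4.434534, 4.041646]
Step 3: Dot product.
a^T * proj(x) = -3*(-4.434534) + 4*4.041646 = 29.4702


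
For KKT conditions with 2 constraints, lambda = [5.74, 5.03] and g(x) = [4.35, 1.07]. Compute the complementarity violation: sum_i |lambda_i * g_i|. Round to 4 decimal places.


KKT complementary slackness check:
lambda_1 * g_1 = 5.74 * 4.35 = 24.969
lambda_2 * g_2 = 5.03 * 1.07 = 5.3821
Total violation = 24.969 + 5.3821 = 30.3511


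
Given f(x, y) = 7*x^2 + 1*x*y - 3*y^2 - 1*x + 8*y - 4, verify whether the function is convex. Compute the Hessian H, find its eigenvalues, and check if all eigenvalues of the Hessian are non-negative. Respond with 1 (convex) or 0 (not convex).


The Hessian of f(x,y) = 7*x^2 + 1*x*y - 3*y^2 - 1*x + 8*y - 4 is:
H = [[14, 1], [1, -6]]
Trace = 14 - 6 = 8
Determinant = 14*-6 - (1)^2 = -85
Discriminant = (8)^2 - 4*-85 = 404.0
Eigenvalues: lambda_1 = -6.0499, lambda_2 = 14.0499
The function is not convex.

0


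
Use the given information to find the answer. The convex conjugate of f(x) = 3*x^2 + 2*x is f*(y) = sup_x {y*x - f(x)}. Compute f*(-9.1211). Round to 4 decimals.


f*(y) = sup_x {y*x - a*x^2 - b*x} = sup_x {(y-b)*x - a*x^2}
FOC: (y - b) - 2a*x = 0 => x* = (y - b)/(2a)
x* = (-9.1211 - 2)/(2*3) = -1.8535
f*(-9.1211) = (y-b)^2/(4a) = (-9.1211 - 2)^2/(4*3)
= 123.6789/12 = 10.3066


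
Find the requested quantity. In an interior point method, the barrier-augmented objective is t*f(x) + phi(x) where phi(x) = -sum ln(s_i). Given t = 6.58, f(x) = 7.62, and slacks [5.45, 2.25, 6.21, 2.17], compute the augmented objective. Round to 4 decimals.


Step 1: Compute log-barrier.
ln values: [1.6956, 0.8109, 1.8262, 0.7747]
phi = -(1.6956 + 0.8109 + 1.8262 + 0.7747) = -5.1074
Step 2: Compute augmented objective.
t*f(x) = 6.58*7.62 = 50.1396
Total = 50.1396 - 5.1074 = 45.0322


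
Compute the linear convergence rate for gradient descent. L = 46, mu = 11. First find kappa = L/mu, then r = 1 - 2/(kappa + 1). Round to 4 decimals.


Step 1: Compute the condition number.
kappa = L/mu = 46/11 = 4.1818
Step 2: Compute the convergence rate.
r = 1 - 2/(kappa + 1) = 1 - 2*mu/(L + mu) = (L - mu)/(L + mu) = 35/57 = 0.614


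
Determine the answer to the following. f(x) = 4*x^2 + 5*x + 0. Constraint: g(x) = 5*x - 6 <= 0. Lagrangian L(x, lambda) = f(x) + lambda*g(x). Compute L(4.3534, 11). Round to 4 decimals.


Step 1: Evaluate f(x).
f(4.3534) = 4*4.3534^2 + 5*4.3534 + 0 = 97.5754
Step 2: Evaluate g(x).
g(4.3534) = 5*4.3534 - 6 = 15.767
Step 3: Compute Lagrangian.
L = 97.5754 + 11*15.767 = 271.0124


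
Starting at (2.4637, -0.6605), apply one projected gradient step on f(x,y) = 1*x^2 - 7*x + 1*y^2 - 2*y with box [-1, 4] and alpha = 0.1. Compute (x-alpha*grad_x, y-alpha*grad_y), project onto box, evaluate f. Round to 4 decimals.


Step 1: Compute gradient at (2.4637, -0.6605).
grad_x = 2*1*2.4637 - 7 = -2.0726
grad_y = 2*1*-0.6605 - 2 = -3.321
Step 2: Gradient step.
x_raw = 2.4637 - 0.1*-2.0726 = 2.671
y_raw = -0.6605 - 0.1*-3.321 = -0.3284
Step 3: Project onto [-1, 4].
x_proj = clip(2.671) = 2.671
y_proj = clip(-0.3284) = -0.3284
Step 4: Evaluate f.
f(2.671, -0.3284) = -10.798


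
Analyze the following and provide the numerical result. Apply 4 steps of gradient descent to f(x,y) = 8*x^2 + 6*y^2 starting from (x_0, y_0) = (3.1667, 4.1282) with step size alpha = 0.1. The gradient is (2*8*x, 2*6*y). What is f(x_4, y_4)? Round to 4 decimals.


Gradient descent on f(x,y) = 8*x^2 + 6*y^2.
Starting point: (3.1667, 4.1282), alpha = 0.1
Step 1: grad_x = 2*8*3.1667 = 50.6672, grad_y = 2*6*4.1282 = 49.5384
  x_1 = 3.1667 - 0.1*50.6672 = -1.9
  y_1 = 4.1282 - 0.1*49.5384 = -0.8256
Step 2: grad_x = 2*8*-1.9 = -30.4003, grad_y = 2*6*-0.8256 = -9.9077
  x_2 = -1.9 - 0.1*-30.4003 = 1.14
  y_2 = -0.8256 - 0.1*-9.9077 = 0.1651
Step 3: grad_x = 2*8*1.14 = 18.2402, grad_y = 2*6*0.1651 = 1.9815
  x_3 = 1.14 - 0.1*18.2402 = -0.684
  y_3 = 0.1651 - 0.1*1.9815 = -0.033
Step 4: grad_x = 2*8*-0.684 = -10.9441, grad_y = 2*6*-0.033 = -0.3963
  x_4 = -0.684 - 0.1*-10.9441 = 0.4104
  y_4 = -0.033 - 0.1*-0.3963 = 0.0066
f(0.4104, 0.0066) = 8*0.4104^2 + 6*0.0066^2 = 1.3477


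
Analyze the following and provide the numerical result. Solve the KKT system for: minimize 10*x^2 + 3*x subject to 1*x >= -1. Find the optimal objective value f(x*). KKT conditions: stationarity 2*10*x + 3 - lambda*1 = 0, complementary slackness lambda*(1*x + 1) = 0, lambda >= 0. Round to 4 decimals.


Step 1: Try lambda = 0 (constraint inactive).
Stationarity: 2*10*x + 3 = 0
x* = -3/(2*10) = -0.15
Check constraint: 1*-0.15 = -0.15 >= -1 -- satisfied.
Step 2: Compute optimal value.
f(x*) = 10*(-0.15)^2 + 3*(-0.15) = -0.225


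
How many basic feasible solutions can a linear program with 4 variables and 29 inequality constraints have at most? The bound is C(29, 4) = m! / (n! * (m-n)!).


Each vertex corresponds to some choice of n active constraints out of m, so the number of vertices is at most C(m, n) = m! / (n!(m-n)!).
m = 29, n = 4
Numerator: 29 * 28 * 27 * 26
Denominator: 4! = 24
C(29, 4) = 23751


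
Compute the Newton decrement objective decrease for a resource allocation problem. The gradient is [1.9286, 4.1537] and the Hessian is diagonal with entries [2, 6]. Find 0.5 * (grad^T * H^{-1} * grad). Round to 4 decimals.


Step 1: H is diagonal, so H^(-1) * g = [0.9643, 0.6923].
Step 2: g^T H^(-1) g = sum_i g_i^2 / H_ii
  = (1.9286)^2/2 + (4.1537)^2/6
  = 1.8597 + 2.8755 = 4.7353
Step 3: Objective decrease = 0.5 * g^T H^(-1) g = 2.3676


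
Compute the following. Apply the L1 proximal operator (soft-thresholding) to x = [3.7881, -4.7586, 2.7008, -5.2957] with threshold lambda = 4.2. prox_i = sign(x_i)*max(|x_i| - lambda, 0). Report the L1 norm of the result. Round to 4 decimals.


Soft-thresholding with lambda = 4.2:
prox(3.7881) = sign(3.7881)*max(|3.7881| - 4.2, 0) = 0.0
prox(-4.7586) = sign(-4.7586)*max(|-4.7586| - 4.2, 0) = -0.5586
prox(2.7008) = sign(2.7008)*max(|2.7008| - 4.2, 0) = 0.0
prox(-5.2957) = sign(-5.2957)*max(|-5.2957| - 4.2, 0) = -1.0957
prox(x) = [0.0, -0.5586, 0.0, -1.0957]
||prox(x)||_1 = 0.0 + 0.5586 + 0.0 + 1.0957 = 1.6543


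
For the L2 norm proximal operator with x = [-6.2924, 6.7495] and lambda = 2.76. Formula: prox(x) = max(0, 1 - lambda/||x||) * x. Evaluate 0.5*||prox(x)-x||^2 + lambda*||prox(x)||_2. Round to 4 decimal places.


Step 1: Compute ||x||.
||x|| = 9.2277
Step 2: Compute scaling factor.
scale = max(0, 1 - 2.76/9.2277) = 0.7009
Step 3: prox(x) = [-4.4103, 4.7307]
||prox(x)|| = 6.4677
Step 4: Proximal objective.
0.5*||prox-x||^2 = 3.8088
lambda*||prox|| = 17.8509
Total = 21.6596


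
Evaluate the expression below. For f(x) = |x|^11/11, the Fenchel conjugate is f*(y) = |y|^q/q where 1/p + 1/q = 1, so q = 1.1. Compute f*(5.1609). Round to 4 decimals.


The conjugate exponent q satisfies 1/p + 1/q = 1.
p = 11, so q = 11/(11 - 1) = 1.1
|y|^q = 5.1609^1.1 = 6.0813
f*(5.1609) = 6.0813 / 1.1 = 5.5285


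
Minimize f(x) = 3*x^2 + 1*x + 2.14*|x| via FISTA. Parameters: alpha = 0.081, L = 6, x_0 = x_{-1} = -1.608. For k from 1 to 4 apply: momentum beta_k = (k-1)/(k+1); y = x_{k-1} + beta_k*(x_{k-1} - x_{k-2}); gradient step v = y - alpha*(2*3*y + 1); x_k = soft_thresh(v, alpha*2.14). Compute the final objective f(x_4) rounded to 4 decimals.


FISTA on f(x) = 3*x^2 + 1*x + 2.14*|x|
L = 6, alpha = 0.081
Iteration 1: beta = 0.0, y = -1.608 + 0.0*(-1.608 + 1.608) = -1.608
  grad(y) = -8.648, v = y - alpha*grad = -0.9075
  prox(v) = soft_thresh(-0.9075, 0.1733) = -0.7342
Iteration 2: beta = 0.3333, y = -0.7342 + 0.3333*(-0.7342 + 1.608) = -0.4429
  grad(y) = -1.6574, v = y - alpha*grad = -0.3086
  prox(v) = soft_thresh(-0.3086, 0.1733) = -0.1353
Iteration 3: beta = 0.5, y = -0.1353 + 0.5*(-0.1353 + 0.7342) = 0.1641
  grad(y) = 1.9847, v = y - alpha*grad = 0.0034
  prox(v) = soft_thresh(0.0034, 0.1733) = 0.0
Iteration 4: beta = 0.6, y = 0.0 + 0.6*(0.0 + 0.1353) = 0.0812
  grad(y) = 1.4871, v = y - alpha*grad = -0.0393
  prox(v) = soft_thresh(-0.0393, 0.1733) = 0.0
f(x_4) = 3*0.0^2 + 1*0.0 + 2.14*|0.0| = 0.0


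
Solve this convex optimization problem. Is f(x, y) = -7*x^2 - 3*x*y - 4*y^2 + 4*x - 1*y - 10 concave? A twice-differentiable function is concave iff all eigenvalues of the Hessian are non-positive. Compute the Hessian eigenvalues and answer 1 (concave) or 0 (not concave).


The Hessian of f(x,y) = -7*x^2 - 3*x*y - 4*y^2 + 4*x - 1*y - 10 is:
H = [[-14, -3], [-3, -8]]
Trace = -14 - 8 = -22
Determinant = -14*-8 - (-3)^2 = 103
Discriminant = (-22)^2 - 4*103 = 72.0
Eigenvalues: lambda_1 = -15.2426, lambda_2 = -6.7574
The function is concave.

1


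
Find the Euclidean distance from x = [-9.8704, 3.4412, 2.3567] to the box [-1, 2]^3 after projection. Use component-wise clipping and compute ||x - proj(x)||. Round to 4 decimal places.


Project each component onto [-1, 2].
clip(-9.8704) = -1.0, clip(3.4412) = 2.0, clip(2.3567) = 2.0
Projection = [-1.0, 2.0, 2.0]
Squared diffs: [78.684, 2.0771, 0.1272]
Distance = sqrt(80.8883) = 8.9938


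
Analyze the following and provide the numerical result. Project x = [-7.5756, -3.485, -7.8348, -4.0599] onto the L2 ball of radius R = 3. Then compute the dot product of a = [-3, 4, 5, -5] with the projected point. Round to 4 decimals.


Step 1: Compute ||x|| (intermediates to 6 decimals).
||x|| = sqrt((-7.5756)^2 + (-3.485)^2 + (-7.8348)^2 + (-4.0599)^2) = 12.140915
Step 2: Project.
Since ||x|| > R, scale = R/||x|| = 3/12.140915 = 0.247098, proj(x) = scale * x
proj(x) = [-1.871916, -0.861137, -1.935963, -1.003193]
Step 3: Dot product.
a^T * proj(x) = -3*(-1.871916) + 4*(-0.861137) + 5*(-1.935963) - 5*(-1.003193) = -2.4927


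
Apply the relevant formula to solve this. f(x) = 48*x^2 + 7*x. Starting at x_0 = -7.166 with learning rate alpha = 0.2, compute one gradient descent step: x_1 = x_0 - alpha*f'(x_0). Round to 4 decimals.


We compute the gradient at x_0 and apply the update.
f'(x) = 96*x + 7
f'(-7.166) = 96*-7.166 + 7 = -680.936
x_1 = -7.166 - 0.2*-680.936 = 129.0212


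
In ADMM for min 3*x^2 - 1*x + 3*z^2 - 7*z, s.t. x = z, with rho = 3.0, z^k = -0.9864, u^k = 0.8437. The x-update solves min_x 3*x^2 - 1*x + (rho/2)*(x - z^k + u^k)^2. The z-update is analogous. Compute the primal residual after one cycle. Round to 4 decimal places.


ADMM iteration with rho = 3.0, z^k = -0.9864, u^k = 0.8437
Step 1: x-update.
Minimize 3*x^2 - 1*x + (3.0/2)*(x + 0.9864 + 0.8437)^2
FOC: (2*3 + 3.0)*x = 1 + 3.0*(-0.9864 - 0.8437)
x^{k+1} = -0.4989
Step 2: z-update.
Minimize 3*z^2 - 7*z + (3.0/2)*(-0.4989 - z + 0.8437)^2
FOC: (2*3 + 3.0)*z = 7 + 3.0*(-0.4989 + 0.8437)
z^{k+1} = 0.8927
Step 3: u-update.
u^{k+1} = 0.8437 - 0.4989 - 0.8927 = -0.5479
Step 4: Primal residual = |-0.4989 - 0.8927| = 1.3916


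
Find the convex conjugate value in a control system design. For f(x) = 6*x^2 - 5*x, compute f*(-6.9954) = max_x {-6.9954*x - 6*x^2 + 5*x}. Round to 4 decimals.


f*(y) = sup_x {y*x - a*x^2 - b*x} = sup_x {(y-b)*x - a*x^2}
FOC: (y - b) - 2a*x = 0 => x* = (y - b)/(2a)
x* = (-6.9954 + 5)/(2*6) = -0.1663
f*(-6.9954) = (y-b)^2/(4a) = (-6.9954 + 5)^2/(4*6)
= 3.9816/24 = 0.1659


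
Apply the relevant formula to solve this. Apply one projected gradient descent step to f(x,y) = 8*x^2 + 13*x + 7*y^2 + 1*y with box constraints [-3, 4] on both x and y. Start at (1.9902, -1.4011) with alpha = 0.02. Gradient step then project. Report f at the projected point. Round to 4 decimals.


Step 1: Compute gradient at (1.9902, -1.4011).
grad_x = 2*8*1.9902 + 13 = 44.8432
grad_y = 2*7*-1.4011 + 1 = -18.6154
Step 2: Gradient step.
x_raw = 1.9902 - 0.02*44.8432 = 1.0933
y_raw = -1.4011 - 0.02*-18.6154 = -1.0288
Step 3: Project onto [-3, 4].
x_proj = clip(1.0933) = 1.0933
y_proj = clip(-1.0288) = -1.0288
Step 4: Evaluate f.
f(1.0933, -1.0288) = 30.1565


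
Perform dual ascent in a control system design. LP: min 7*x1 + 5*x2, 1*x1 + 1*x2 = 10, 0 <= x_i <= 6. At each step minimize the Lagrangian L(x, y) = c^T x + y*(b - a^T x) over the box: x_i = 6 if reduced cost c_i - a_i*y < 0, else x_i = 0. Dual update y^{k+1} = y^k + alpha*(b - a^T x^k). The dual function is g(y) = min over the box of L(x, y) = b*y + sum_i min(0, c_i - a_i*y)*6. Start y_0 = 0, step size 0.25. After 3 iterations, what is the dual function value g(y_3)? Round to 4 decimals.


Dual ascent for LP: min 7*x1 + 5*x2, 1*x1 + 1*x2 = 10, 0 <= x_i <= 6
Step 1: y^k = 0.0, reduced costs: (7.0, 5.0)
  x^k = (0.0, 0.0), subgradient = b - a^T x = 10.0
  y^{k+1} = 0.0 + 0.25*10.0 = 2.5
Step 2: y^k = 2.5, reduced costs: (4.5, 2.5)
  x^k = (0.0, 0.0), subgradient = b - a^T x = 10.0
  y^{k+1} = 2.5 + 0.25*10.0 = 5.0
Step 3: y^k = 5.0, reduced costs: (2.0, 0.0)
  x^k = (0.0, 0.0), subgradient = b - a^T x = 10.0
  y^{k+1} = 5.0 + 0.25*10.0 = 7.5
Dual objective at y_3 = 7.5: reduced costs (-0.5, -2.5), box minimizer x = (6.0, 6.0)
g(y_3) = b*y + (c1 - a1*y)*x1 + (c2 - a2*y)*x2 = 10*7.5 + (-0.5)*6.0 + (-2.5)*6.0 = 75.0 - 3.0 - 15.0 = 57.0


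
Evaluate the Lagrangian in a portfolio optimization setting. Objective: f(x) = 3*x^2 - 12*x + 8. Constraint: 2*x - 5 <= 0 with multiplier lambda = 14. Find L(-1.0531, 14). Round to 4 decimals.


Step 1: Evaluate f(x).
f(-1.0531) = 3*(-1.0531)^2 - 12*(-1.0531) + 8 = 23.9643
Step 2: Evaluate g(x).
g(-1.0531) = 2*-1.0531 - 5 = -7.1062
Step 3: Compute Lagrangian.
L = 23.9643 + 14*-7.1062 = -75.5225


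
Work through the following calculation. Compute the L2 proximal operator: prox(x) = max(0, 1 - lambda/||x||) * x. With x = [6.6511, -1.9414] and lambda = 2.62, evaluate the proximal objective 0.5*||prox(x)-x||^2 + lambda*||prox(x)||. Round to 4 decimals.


Step 1: Compute ||x||.
||x|| = 6.9286
Step 2: Compute scaling factor.
scale = max(0, 1 - 2.62/6.9286) = 0.6219
Step 3: prox(x) = [4.1361, -1.2073]
||prox(x)|| = 4.3086
Step 4: Proximal objective.
0.5*||prox-x||^2 = 3.4322
lambda*||prox|| = 11.2885
Total = 14.7209


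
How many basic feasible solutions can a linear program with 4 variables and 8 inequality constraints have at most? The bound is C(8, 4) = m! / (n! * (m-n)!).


Each vertex corresponds to some choice of n active constraints out of m, so the number of vertices is at most C(m, n) = m! / (n!(m-n)!).
m = 8, n = 4
Numerator: 8 * 7 * 6 * 5
Denominator: 4! = 24
C(8, 4) = 70


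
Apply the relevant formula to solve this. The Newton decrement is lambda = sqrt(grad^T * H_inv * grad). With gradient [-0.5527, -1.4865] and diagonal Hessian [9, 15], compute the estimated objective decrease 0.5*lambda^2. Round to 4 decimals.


Step 1: H is diagonal, so H^(-1) * g = [-0.0614, -0.0991].
Step 2: g^T H^(-1) g = sum_i g_i^2 / H_ii
  = (-0.5527)^2/9 + (-1.4865)^2/15
  = 0.0339 + 0.1473 = 0.1813
Step 3: Objective decrease = 0.5 * g^T H^(-1) g = 0.0906


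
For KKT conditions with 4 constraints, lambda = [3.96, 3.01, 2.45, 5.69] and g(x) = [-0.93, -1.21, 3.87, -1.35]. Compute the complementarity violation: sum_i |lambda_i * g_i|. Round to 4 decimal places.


KKT complementary slackness check:
lambda_1 * g_1 = 3.96 * -0.93 = -3.6828
lambda_2 * g_2 = 3.01 * -1.21 = -3.6421
lambda_3 * g_3 = 2.45 * 3.87 = 9.4815
lambda_4 * g_4 = 5.69 * -1.35 = -7.6815
Total violation = 3.6828 + 3.6421 + 9.4815 + 7.6815 = 24.4879


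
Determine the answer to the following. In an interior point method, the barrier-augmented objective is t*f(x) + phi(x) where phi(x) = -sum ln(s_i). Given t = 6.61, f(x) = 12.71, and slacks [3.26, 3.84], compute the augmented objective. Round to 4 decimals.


Step 1: Compute log-barrier.
ln values: [1.1817, 1.3455]
phi = -(1.1817 + 1.3455) = -2.5272
Step 2: Compute augmented objective.
t*f(x) = 6.61*12.71 = 84.0131
Total = 84.0131 - 2.5272 = 81.4859


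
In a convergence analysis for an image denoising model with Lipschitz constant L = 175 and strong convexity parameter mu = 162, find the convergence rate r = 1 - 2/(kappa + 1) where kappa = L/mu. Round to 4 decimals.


Step 1: Compute the condition number.
kappa = L/mu = 175/162 = 1.0802
Step 2: Compute the convergence rate.
r = 1 - 2/(kappa + 1) = 1 - 2*mu/(L + mu) = (L - mu)/(L + mu) = 13/337 = 0.0386


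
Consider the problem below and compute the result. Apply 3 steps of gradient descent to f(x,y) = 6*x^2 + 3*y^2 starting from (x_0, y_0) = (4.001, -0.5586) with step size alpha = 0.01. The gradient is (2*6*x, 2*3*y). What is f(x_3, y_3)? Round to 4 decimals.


Gradient descent on f(x,y) = 6*x^2 + 3*y^2.
Starting point: (4.001, -0.5586), alpha = 0.01
Step 1: grad_x = 2*6*4.001 = 48.012, grad_y = 2*3*-0.5586 = -3.3516
  x_1 = 4.001 - 0.01*48.012 = 3.5209
  y_1 = -0.5586 - 0.01*-3.3516 = -0.5251
Step 2: grad_x = 2*6*3.5209 = 42.2506, grad_y = 2*3*-0.5251 = -3.1505
  x_2 = 3.5209 - 0.01*42.2506 = 3.0984
  y_2 = -0.5251 - 0.01*-3.1505 = -0.4936
Step 3: grad_x = 2*6*3.0984 = 37.1805, grad_y = 2*3*-0.4936 = -2.9615
  x_3 = 3.0984 - 0.01*37.1805 = 2.7266
  y_3 = -0.4936 - 0.01*-2.9615 = -0.464
f(2.7266, -0.464) = 6*2.7266^2 + 3*(-0.464)^2 = 45.2509


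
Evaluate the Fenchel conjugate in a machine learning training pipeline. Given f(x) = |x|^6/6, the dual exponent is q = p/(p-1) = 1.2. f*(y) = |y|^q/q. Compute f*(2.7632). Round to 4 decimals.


The conjugate exponent q satisfies 1/p + 1/q = 1.
p = 6, so q = 6/(6 - 1) = 1.2
|y|^q = 2.7632^1.2 = 3.3861
f*(2.7632) = 3.3861 / 1.2 = 2.8217


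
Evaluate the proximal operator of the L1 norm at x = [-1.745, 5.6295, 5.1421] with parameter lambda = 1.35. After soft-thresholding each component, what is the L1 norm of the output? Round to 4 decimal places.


Soft-thresholding with lambda = 1.35:
prox(-1.745) = sign(-1.745)*max(|-1.745| - 1.35, 0) = -0.395
prox(5.6295) = sign(5.6295)*max(|5.6295| - 1.35, 0) = 4.2795
prox(5.1421) = sign(5.1421)*max(|5.1421| - 1.35, 0) = 3.7921
prox(x) = [-0.395, 4.2795, 3.7921]
||prox(x)||_1 = 0.395 + 4.2795 + 3.7921 = 8.4666


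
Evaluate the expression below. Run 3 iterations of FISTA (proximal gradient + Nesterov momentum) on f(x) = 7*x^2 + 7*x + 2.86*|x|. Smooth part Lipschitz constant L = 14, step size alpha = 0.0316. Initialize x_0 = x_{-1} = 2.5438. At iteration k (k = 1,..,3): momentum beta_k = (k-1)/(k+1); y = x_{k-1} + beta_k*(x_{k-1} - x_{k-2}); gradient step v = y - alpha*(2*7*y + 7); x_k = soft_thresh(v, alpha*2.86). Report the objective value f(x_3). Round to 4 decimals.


FISTA on f(x) = 7*x^2 + 7*x + 2.86*|x|
L = 14, alpha = 0.0316
Iteration 1: beta = 0.0, y = 2.5438 + 0.0*(2.5438 - 2.5438) = 2.5438
  grad(y) = 42.6132, v = y - alpha*grad = 1.1972
  prox(v) = soft_thresh(1.1972, 0.0904) = 1.1068
Iteration 2: beta = 0.3333, y = 1.1068 + 0.3333*(1.1068 - 2.5438) = 0.6279
  grad(y) = 15.7901, v = y - alpha*grad = 0.1289
  prox(v) = soft_thresh(0.1289, 0.0904) = 0.0385
Iteration 3: beta = 0.5, y = 0.0385 + 0.5*(0.0385 - 1.1068) = -0.4956
  grad(y) = 0.061, v = y - alpha*grad = -0.4976
  prox(v) = soft_thresh(-0.4976, 0.0904) = -0.4072
f(x_3) = 7*(-0.4072)^2 + 7*(-0.4072) + 2.86*|-0.4072| = -0.5251


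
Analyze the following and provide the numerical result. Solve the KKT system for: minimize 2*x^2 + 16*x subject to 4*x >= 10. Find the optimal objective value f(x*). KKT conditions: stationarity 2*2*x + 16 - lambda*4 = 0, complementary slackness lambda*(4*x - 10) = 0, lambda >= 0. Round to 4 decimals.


Step 1: Try lambda = 0 (constraint inactive).
x_unc = -16/(2*2) = -4.0
Check: 4*-4.0 = -16.0 < 10 -- violated!
Step 2: Constraint must be active: 4*x = 10
x* = 10/4 = 2.5
lambda = (2*2*2.5 + 16)/4 = 6.5
Step 3: Compute optimal value.
f(x*) = 2*2.5^2 + 16*2.5 = 52.5


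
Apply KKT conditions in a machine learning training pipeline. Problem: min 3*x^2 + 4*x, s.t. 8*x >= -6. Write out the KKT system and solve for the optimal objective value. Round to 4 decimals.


Step 1: Try lambda = 0 (constraint inactive).
Stationarity: 2*3*x + 4 = 0
x* = -4/(2*3) = -2/3 = -0.6667 (rounded; the exact value -2/3 is used below)
Check constraint: 8*-0.6667 = -5.3336 >= -6 -- satisfied.
Step 2: Compute optimal value.
f(x*) = 3*(-2/3)^2 + 4*(-2/3) = -1.3333


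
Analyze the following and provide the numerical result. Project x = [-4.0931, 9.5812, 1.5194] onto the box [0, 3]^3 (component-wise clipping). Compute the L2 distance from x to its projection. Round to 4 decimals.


Project each component onto [0, 3].
clip(-4.0931) = 0.0, clip(9.5812) = 3.0, clip(1.5194) = 1.5194
Projection = [0.0, 3.0, 1.5194]
Squared diffs: [16.7535, 43.3122, 0.0]
Distance = sqrt(60.0657) = 7.7502


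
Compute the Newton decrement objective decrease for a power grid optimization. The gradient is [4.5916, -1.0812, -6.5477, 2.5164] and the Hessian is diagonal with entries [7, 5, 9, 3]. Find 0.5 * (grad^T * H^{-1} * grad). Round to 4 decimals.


Step 1: H is diagonal, so H^(-1) * g = [0.6559, -0.2162, -0.7275, 0.8388].
Step 2: g^T H^(-1) g = sum_i g_i^2 / H_ii
  = (4.5916)^2/7 + (-1.0812)^2/5 + (-6.5477)^2/9 + (2.5164)^2/3
  = 3.0118 + 0.2338 + 4.7636 + 2.1108 = 10.12
Step 3: Objective decrease = 0.5 * g^T H^(-1) g = 5.06


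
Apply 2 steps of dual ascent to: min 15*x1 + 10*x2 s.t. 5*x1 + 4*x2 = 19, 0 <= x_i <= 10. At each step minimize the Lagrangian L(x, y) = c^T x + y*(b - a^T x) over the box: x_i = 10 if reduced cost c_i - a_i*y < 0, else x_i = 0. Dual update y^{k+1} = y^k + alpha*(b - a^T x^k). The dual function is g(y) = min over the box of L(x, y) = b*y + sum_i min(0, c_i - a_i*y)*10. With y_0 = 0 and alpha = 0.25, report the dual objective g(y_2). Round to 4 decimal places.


Dual ascent for LP: min 15*x1 + 10*x2, 5*x1 + 4*x2 = 19, 0 <= x_i <= 10
Step 1: y^k = 0.0, reduced costs: (15.0, 10.0)
  x^k = (0.0, 0.0), subgradient = b - a^T x = 19.0
  y^{k+1} = 0.0 + 0.25*19.0 = 4.75
Step 2: y^k = 4.75, reduced costs: (-8.75, -9.0)
  x^k = (10.0, 10.0), subgradient = b - a^T x = -71.0
  y^{k+1} = 4.75 + 0.25*-71.0 = -13.0
Dual objective at y_2 = -13.0: reduced costs (80.0, 62.0), box minimizer x = (0.0, 0.0)
g(y_2) = b*y + (c1 - a1*y)*x1 + (c2 - a2*y)*x2 = 19*(-13.0) + 80.0*0.0 + 62.0*0.0 = -247.0 + 0.0 + 0.0 = -247.0


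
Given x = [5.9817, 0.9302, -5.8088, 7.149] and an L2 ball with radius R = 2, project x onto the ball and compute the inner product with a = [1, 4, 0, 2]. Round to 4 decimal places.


Step 1: Compute ||x|| (intermediates to 6 decimals).
||x|| = sqrt(5.9817^2 + 0.9302^2 + (-5.8088)^2 + 7.149^2) = 11.022539
Step 2: Project.
Since ||x|| > R, scale = R/||x|| = 2/11.022539 = 0.181446, proj(x) = scale * x
proj(x) = [1.085356, 0.168781, -1.053984, 1.297157]
Step 3: Dot product.
a^T * proj(x) = 1*1.085356 + 4*0.168781 + 0*(-1.053984) + 2*1.297157 = 4.3548


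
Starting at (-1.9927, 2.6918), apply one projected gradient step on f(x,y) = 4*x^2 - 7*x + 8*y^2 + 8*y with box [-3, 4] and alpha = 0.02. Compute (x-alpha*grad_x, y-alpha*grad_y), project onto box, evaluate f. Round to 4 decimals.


Step 1: Compute gradient at (-1.9927, 2.6918).
grad_x = 2*4*-1.9927 - 7 = -22.9416
grad_y = 2*8*2.6918 + 8 = 51.0688
Step 2: Gradient step.
x_raw = -1.9927 - 0.02*-22.9416 = -1.5339
y_raw = 2.6918 - 0.02*51.0688 = 1.6704
Step 3: Project onto [-3, 4].
x_proj = clip(-1.5339) = -1.5339
y_proj = clip(1.6704) = 1.6704
Step 4: Evaluate f.
f(-1.5339, 1.6704) = 55.834
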